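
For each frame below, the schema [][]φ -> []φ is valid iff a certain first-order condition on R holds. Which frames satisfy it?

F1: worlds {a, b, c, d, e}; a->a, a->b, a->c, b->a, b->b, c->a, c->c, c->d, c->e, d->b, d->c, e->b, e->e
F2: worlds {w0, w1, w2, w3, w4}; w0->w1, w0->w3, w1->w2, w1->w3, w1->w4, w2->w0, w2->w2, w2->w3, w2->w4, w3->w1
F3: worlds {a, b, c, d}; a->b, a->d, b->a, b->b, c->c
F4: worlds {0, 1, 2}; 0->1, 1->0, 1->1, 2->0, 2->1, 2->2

This is the axiom for density; its first-order frame correspondent is forall x forall y (Rxy -> exists z (Rxz & Rzy)).
F1: ✓.
F2: fails — Rw3w1 but no z with Rw3z and Rzw1.
F3: fails — Rad but no z with Raz and Rzd.
F4: ✓.
Valid on: F1, F4.

F1, F4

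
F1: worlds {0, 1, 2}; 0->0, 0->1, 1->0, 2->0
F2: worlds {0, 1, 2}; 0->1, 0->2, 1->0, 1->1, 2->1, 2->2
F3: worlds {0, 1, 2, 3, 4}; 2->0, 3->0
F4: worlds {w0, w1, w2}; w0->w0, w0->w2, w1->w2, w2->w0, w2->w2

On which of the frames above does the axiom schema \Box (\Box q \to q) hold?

This is the axiom for shift-reflexivity; its first-order frame correspondent is \forall x \forall y (Rxy \to Ryy).
F1: fails — R01 but not R11.
F2: fails — R10 but not R00.
F3: fails — R20 but not R00.
F4: holds.
Valid on: F4.

F4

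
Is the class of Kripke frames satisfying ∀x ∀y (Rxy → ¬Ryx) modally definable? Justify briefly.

No

Modal frame validity is preserved under surjective bounded morphisms.
The 4-cycle (worlds s,t,u,v with s→t→u→v→s) is asymmetric. Mapping every world to a single reflexive point • is a surjective bounded morphism, and the reflexive point is not asymmetric (R•• but asymmetry requires ¬R••).
So the class is not modally definable.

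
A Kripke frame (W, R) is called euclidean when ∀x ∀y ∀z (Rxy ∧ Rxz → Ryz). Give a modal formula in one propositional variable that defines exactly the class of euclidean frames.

This is the Euclidean property; the standard corresponding axiom is 5: ◇s → □◇s.
Suppose ◇s→□◇s is valid. Take Rxy, Rxz and set V(s)={y}. Then ◇s at x, so □◇s at x, so ◇s at z, so some w with Rzw has s; w=y, i.e. Rzy. By symmetry of the argument, Ryz.

◇s → □◇s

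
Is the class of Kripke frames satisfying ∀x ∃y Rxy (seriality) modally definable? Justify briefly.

The condition is seriality. A defining modal formula is □p → ◇p.
Suppose □p→◇p is valid. At any x set V(p)=W. Then □p at x, so ◇p at x, so x has a successor.

Definable; □p → ◇p defines it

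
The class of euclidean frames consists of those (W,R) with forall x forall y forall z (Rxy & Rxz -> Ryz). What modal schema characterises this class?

◇q → □◇q

The condition is the Euclidean property. The 5 schema ◇q → □◇q defines it.
Suppose ◇q→□◇q is valid. Take Rxy, Rxz and set V(q)={y}. Then ◇q at x, so □◇q at x, so ◇q at z, so some w with Rzw has q; w=y, i.e. Rzy. By symmetry of the argument, Ryz.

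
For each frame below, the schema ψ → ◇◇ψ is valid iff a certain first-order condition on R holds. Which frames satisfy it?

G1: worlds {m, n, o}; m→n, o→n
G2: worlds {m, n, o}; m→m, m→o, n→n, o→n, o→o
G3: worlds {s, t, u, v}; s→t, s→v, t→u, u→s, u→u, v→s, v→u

G2

Frame correspondent (Sahlqvist): ∀x ∃w (x = w ∧ xR²w) — i.e. a generalized confluence (Geach) condition.
G1: fails — at m but no w with m=w and mR²w.
G2: condition met.
G3: fails — at t but no w with t=w and tR²w.
Valid on: G2.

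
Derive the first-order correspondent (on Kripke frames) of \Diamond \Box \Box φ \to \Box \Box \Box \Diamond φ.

\forall x \forall y \forall z ((xRy \wedge x R^3 z) \to \exists w (y R^2 w \wedge zRw))

This is a Sahlqvist (Geach-type) schema ◇^1□^2φ → □^3◇^1φ.
First-order correspondent: \forall x \forall y \forall z ((xRy \wedge x R^3 z) \to \exists w (y R^2 w \wedge zRw)).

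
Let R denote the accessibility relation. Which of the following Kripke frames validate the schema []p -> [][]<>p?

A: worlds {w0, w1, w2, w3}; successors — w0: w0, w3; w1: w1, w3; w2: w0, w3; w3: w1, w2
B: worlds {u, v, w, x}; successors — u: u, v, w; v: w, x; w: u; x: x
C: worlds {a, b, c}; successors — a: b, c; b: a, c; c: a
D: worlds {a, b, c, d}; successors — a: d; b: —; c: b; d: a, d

D

Frame correspondent (Sahlqvist): forall x forall z (x R^2 z -> exists w (xRw & zRw)) — i.e. a generalized confluence (Geach) condition.
A: fails — w0R²w3 but no w with w0Rw and w3Rw.
B: fails — uR²x but no t with uRt and xRt.
C: fails — aR²c but no w with aRw and cRw.
D: holds.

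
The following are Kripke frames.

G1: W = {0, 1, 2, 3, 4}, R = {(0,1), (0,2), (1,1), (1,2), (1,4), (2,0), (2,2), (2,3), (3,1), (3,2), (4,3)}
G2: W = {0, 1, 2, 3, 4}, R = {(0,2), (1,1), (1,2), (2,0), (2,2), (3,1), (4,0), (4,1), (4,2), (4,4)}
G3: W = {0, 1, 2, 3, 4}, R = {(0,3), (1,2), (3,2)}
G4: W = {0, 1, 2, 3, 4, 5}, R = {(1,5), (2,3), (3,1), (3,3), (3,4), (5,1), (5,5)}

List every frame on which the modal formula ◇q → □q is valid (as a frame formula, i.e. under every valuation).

The schema corresponds to partial functionality: ∀x ∀y ∀z (Rxy ∧ Rxz → y = z).
G1: fails — 0 sees both 1 and 2.
G2: fails — 1 sees both 1 and 2.
G3: satisfies the condition.
G4: fails — 3 sees both 1 and 3.

G3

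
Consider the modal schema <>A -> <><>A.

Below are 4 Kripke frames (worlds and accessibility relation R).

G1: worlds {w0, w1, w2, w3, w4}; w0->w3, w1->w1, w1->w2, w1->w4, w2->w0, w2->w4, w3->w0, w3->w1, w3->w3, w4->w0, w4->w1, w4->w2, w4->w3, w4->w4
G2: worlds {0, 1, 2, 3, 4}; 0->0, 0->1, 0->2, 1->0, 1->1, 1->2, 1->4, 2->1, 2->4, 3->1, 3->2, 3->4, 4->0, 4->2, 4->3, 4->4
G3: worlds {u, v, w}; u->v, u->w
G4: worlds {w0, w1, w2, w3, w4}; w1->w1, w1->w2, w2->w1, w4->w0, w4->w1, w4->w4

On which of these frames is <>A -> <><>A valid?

The schema corresponds to a generalized confluence (Geach) condition: forall x forall y (xRy -> exists w (y = w & x R^2 w)).
G1: condition met.
G2: condition met.
G3: fails — uRv but no t with v=t and uR²t.
G4: condition met.
Valid on: G1, G2, G4.

G1, G2, G4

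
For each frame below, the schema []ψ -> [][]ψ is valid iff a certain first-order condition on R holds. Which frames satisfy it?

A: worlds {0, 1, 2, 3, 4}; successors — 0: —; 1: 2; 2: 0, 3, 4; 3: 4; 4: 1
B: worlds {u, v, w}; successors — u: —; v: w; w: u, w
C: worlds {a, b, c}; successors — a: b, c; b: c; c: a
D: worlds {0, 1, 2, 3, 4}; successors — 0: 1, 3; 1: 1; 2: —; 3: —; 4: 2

The schema corresponds to transitivity: forall x forall y forall z (Rxy & Ryz -> Rxz).
A: fails — R34 and R41 but not R31.
B: fails — Rvw and Rwu but not Rvu.
C: fails — Rac and Rca but not Raa.
D: condition met.

D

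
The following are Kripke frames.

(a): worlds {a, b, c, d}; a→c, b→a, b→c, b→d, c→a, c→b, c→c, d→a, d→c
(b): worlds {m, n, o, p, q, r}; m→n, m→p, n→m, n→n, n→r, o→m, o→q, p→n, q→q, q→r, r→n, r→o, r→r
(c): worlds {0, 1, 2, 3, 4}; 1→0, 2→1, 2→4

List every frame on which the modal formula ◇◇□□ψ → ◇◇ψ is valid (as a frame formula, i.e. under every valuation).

(a), (b)

Frame correspondent (Sahlqvist): ∀x ∀y (xR²y → ∃w (yR²w ∧ xR²w)) — i.e. a generalized confluence (Geach) condition.
(a): holds.
(b): holds.
(c): fails — 2R²0 but no w with 0R²w and 2R²w.
Valid on: (a), (b).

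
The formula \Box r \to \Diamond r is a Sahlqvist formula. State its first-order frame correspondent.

This schema is the D axiom.
It corresponds to seriality: \forall x \exists y Rxy.

seriality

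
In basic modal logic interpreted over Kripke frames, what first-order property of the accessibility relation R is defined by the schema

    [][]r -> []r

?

density: forall x forall y (Rxy -> exists z (Rxz & Rzy))

This schema is the C4 axiom.
Its frame correspondent is density — forall x forall y (Rxy -> exists z (Rxz & Rzy)).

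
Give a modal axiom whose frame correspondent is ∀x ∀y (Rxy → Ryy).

The condition is shift-reflexivity. The T□ schema □(□s → s) defines it.
Suppose □(□s→s) is valid. Take Rxy and set V(s)={w : Ryw}. Then at y, □s holds; since □(□s→s) at x, □s→s at y, so s at y, i.e. Ryy.

□(□s → s)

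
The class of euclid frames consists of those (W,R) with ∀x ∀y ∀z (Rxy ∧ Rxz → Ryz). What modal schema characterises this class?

The condition is the Euclidean property. The 5 schema ◇ψ → □◇ψ defines it.
Suppose ◇ψ→□◇ψ is valid. Take Rxy, Rxz and set V(ψ)={y}. Then ◇ψ at x, so □◇ψ at x, so ◇ψ at z, so some w with Rzw has ψ; w=y, i.e. Rzy. By symmetry of the argument, Ryz.

◇ψ → □◇ψ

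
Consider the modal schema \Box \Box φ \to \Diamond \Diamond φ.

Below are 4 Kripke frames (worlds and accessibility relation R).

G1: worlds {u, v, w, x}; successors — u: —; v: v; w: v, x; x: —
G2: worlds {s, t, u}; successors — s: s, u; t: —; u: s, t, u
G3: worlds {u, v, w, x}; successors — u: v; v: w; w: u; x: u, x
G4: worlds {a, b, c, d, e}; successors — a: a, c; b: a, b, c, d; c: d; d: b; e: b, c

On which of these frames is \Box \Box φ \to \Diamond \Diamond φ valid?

The schema corresponds to a generalized confluence (Geach) condition: \forall x \exists w (x R^2 w \wedge x R^2 w).
G1: fails — at u but no t with uR²t and uR²t.
G2: fails — at t but no w with tR²w and tR²w.
G3: satisfies the condition.
G4: satisfies the condition.

G3, G4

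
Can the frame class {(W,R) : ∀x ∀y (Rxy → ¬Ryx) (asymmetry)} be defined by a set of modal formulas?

Not definable by any modal formula

Modal frame validity is preserved under surjective bounded morphisms.
The 4-cycle (worlds 0,1,2,3 with 0→1→2→3→0) is asymmetric. Mapping every world to a single reflexive point • is a surjective bounded morphism, and the reflexive point is not asymmetric (R•• but asymmetry requires ¬R••).
So no modal formula (or set of formulas) defines exactly the asymmetric frames.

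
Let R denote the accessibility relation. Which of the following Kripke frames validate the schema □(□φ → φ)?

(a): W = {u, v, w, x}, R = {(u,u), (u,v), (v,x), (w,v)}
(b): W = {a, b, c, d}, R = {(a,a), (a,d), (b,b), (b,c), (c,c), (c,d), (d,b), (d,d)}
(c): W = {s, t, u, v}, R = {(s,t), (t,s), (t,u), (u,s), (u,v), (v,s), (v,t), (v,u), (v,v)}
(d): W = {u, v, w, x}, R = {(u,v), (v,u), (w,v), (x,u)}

(b)

The schema corresponds to shift-reflexivity: ∀x ∀y (Rxy → Ryy).
(a): fails — Ruv but not Rvv.
(b): satisfies the condition.
(c): fails — Rus but not Rss.
(d): fails — Ruv but not Rvv.
Valid on: (b).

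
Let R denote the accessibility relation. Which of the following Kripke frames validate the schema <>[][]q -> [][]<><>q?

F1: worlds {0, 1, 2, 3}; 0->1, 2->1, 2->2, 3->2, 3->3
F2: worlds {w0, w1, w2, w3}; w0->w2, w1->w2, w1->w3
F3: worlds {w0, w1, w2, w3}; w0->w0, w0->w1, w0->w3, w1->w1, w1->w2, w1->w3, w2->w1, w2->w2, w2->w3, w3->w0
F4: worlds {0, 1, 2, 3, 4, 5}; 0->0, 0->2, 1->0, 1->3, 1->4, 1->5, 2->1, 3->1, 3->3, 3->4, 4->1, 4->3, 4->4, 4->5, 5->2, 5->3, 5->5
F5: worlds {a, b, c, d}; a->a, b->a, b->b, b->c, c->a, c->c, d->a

Frame correspondent (Sahlqvist): forall x forall y forall z ((xRy & x R^2 z) -> exists w (y R^2 w & z R^2 w)) — i.e. a generalized confluence (Geach) condition.
F1: fails — 2R1, 2R²1 but no w with 1R²w and 1R²w.
F2: satisfies the condition.
F3: satisfies the condition.
F4: satisfies the condition.
F5: satisfies the condition.
Valid on: F2, F3, F4, F5.

F2, F3, F4, F5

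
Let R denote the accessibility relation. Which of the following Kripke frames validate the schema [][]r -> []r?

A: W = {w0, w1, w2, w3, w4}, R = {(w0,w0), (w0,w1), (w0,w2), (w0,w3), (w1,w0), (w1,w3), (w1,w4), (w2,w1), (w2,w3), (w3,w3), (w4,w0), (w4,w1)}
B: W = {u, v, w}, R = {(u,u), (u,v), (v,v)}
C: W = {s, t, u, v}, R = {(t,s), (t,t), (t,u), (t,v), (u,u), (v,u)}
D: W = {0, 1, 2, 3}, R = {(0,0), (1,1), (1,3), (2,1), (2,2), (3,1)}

B, C, D

This is the axiom for density; its first-order frame correspondent is forall x forall y (Rxy -> exists z (Rxz & Rzy)).
A: fails — Rw2w1 but no z with Rw2z and Rzw1.
B: satisfies the condition.
C: satisfies the condition.
D: satisfies the condition.
Valid on: B, C, D.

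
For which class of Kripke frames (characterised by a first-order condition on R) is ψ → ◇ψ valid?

Equivalently (dual form): □ψ → ψ.
Suppose □ψ→ψ is valid. At any x set V(ψ)={w : Rxw}. Then □ψ holds at x, so ψ holds at x, i.e. Rxx.
Conversely, on a frame with reflexivity the schema holds at every world under every valuation.
Frame condition: ∀x Rxx.

reflexivity: ∀x Rxx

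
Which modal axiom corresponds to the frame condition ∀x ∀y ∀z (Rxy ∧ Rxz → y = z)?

◇ψ → □ψ

The condition is partial functionality. The CD schema ◇ψ → □ψ defines it.
Suppose ◇ψ→□ψ is valid. Take Rxy, Rxz and set V(ψ)={y}. Then ◇ψ at x, so □ψ at x, so ψ at z, i.e. z=y.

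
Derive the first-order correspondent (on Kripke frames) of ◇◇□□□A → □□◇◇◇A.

This is a Sahlqvist (Geach-type) schema ◇^2□^3A → □^2◇^3A.
Minimal-valuation argument: fix x; take any y with xR^2y and any z with xR^2z. Set V(A) to the set of worlds R-reachable from y in exactly 3 steps. Then □^3A holds at y, so the antecedent holds at x; validity forces ◇^3A at z, giving a w with zR^3w and yR^3w.
First-order correspondent: ∀x ∀y ∀z ((xR²y ∧ xR²z) → ∃w (yR³w ∧ zR³w)).

∀x ∀y ∀z ((xR²y ∧ xR²z) → ∃w (yR³w ∧ zR³w))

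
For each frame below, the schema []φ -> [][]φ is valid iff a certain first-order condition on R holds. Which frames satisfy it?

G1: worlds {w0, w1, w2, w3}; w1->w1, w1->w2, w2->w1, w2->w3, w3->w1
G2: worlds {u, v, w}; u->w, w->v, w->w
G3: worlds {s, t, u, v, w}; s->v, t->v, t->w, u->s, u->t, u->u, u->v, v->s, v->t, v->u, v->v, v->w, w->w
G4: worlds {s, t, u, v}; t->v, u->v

The schema corresponds to transitivity: forall x forall y forall z (Rxy & Ryz -> Rxz).
G1: fails — Rw1w2 and Rw2w3 but not Rw1w3.
G2: fails — Ruw and Rwv but not Ruv.
G3: fails — Ruv and Rvw but not Ruw.
G4: ✓.
Valid on: G4.

G4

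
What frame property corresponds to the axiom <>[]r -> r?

symmetry

Replacing r by ¬r and contraposing gives the equivalent schema r → □◇r.
Suppose r→□◇r is valid. Take Rxy and set V(r)={x}. Then r at x, so □◇r at x, so ◇r at y, so some z with Ryz has r; z=x, i.e. Ryx.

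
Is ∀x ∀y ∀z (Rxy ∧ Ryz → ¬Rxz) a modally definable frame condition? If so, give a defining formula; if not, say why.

Not definable by any modal formula

Any modally definable frame class is closed under surjective bounded morphisms.
The 7-cycle (worlds w0,w1,w2,w3,w4,w5,w6 with w0→w1→w2→w3→w4→w5→w6→w0) is intransitive. Mapping every world to a single reflexive point • is a surjective bounded morphism; the reflexive point is not intransitive (R••∧R•• but R••).
So the class is not modally definable.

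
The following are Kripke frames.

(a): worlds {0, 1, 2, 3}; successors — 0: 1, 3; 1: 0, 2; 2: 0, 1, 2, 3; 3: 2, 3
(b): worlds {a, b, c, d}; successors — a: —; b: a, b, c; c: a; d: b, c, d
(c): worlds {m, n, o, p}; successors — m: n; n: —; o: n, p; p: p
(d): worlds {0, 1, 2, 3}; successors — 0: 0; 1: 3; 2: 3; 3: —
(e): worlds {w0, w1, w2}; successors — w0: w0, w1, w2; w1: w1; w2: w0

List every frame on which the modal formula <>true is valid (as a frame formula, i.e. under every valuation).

(a), (e)

The schema corresponds to seriality: forall x exists y Rxy.
(a): condition met.
(b): fails — world a has no successor.
(c): fails — world n has no successor.
(d): fails — world 3 has no successor.
(e): condition met.
Valid on: (a), (e).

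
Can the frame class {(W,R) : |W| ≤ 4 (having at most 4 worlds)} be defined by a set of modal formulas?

Any modally definable frame class is closed under disjoint unions.
Any modal formula valid on each of 5 disjoint one-world frames is valid on their disjoint union (validity is preserved under disjoint unions). Each one-world frame has |W|=1≤4, but the union has |W|=5.
So no modal formula (or set of formulas) defines exactly the |W|≤4 frames.

No — not modally definable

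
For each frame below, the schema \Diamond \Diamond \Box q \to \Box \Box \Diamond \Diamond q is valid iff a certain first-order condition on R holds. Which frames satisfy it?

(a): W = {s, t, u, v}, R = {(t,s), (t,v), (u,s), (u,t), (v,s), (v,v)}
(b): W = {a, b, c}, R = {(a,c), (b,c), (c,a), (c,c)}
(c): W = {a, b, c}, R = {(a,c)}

(b), (c)

The schema corresponds to a generalized confluence (Geach) condition: \forall x \forall y \forall z ((x R^2 y \wedge x R^2 z) \to \exists w (yRw \wedge z R^2 w)).
(a): fails — tR²s, tR²s but no w with sRw and sR²w.
(b): satisfies the condition.
(c): satisfies the condition.
Valid on: (b), (c).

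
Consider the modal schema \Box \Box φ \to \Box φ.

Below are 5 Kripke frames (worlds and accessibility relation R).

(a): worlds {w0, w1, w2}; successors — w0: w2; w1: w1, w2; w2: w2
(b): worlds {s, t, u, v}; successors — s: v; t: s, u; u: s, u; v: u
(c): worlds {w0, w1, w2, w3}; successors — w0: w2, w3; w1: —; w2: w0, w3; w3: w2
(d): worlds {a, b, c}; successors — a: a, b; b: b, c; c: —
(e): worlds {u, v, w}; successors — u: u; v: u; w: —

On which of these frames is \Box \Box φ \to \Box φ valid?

The schema corresponds to density: \forall x \forall y (Rxy \to \exists z (Rxz \wedge Rzy)).
(a): condition met.
(b): fails — Rsv but no z with Rsz and Rzv.
(c): fails — Rw3w2 but no z with Rw3z and Rzw2.
(d): condition met.
(e): condition met.
Valid on: (a), (d), (e).

(a), (d), (e)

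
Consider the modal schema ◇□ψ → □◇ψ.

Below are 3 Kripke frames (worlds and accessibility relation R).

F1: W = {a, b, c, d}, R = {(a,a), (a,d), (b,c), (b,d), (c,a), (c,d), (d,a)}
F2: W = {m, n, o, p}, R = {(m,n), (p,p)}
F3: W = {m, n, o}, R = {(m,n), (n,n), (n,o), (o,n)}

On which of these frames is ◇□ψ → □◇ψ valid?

The schema corresponds to convergence: ∀x ∀y ∀z (Rxy ∧ Rxz → ∃w (Ryw ∧ Rzw)).
F1: ✓.
F2: fails — Rmn and Rmn but n and n have no common successor.
F3: ✓.

F1, F3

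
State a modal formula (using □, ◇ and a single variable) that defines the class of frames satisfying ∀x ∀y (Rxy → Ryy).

This is shift-reflexivity; the standard corresponding axiom is T□: □(□s → s).
Suppose □(□s→s) is valid. Take Rxy and set V(s)={w : Ryw}. Then at y, □s holds; since □(□s→s) at x, □s→s at y, so s at y, i.e. Ryy.

□(□s → s)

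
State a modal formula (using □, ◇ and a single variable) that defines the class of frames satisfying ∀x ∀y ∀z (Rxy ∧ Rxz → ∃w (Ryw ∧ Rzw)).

This is convergence; the standard corresponding axiom is .2: ◇□q → □◇q.
Suppose ◇□q→□◇q is valid. Take Rxy, Rxz and set V(q)={w : Ryw}. Then □q at y so ◇□q at x, so □◇q at x, so ◇q at z, giving w with Rzw and Ryw.

◇□q → □◇q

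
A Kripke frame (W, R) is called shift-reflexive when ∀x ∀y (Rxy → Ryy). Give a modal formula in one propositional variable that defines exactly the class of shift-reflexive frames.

The condition is shift-reflexivity. The T□ schema □(□q → q) defines it.
Suppose □(□q→q) is valid. Take Rxy and set V(q)={w : Ryw}. Then at y, □q holds; since □(□q→q) at x, □q→q at y, so q at y, i.e. Ryy.

□(□q → q)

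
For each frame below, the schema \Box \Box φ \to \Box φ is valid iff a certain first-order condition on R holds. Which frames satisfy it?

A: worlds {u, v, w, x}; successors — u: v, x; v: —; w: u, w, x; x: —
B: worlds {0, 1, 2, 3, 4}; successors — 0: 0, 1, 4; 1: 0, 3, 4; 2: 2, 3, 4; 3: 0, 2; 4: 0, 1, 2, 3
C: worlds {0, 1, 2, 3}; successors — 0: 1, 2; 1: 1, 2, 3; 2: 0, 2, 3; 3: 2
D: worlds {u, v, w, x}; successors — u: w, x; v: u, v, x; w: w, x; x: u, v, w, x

B, C, D

This is the axiom for density; its first-order frame correspondent is \forall x \forall y (Rxy \to \exists z (Rxz \wedge Rzy)).
A: fails — Ruv but no z with Ruz and Rzv.
B: condition met.
C: condition met.
D: condition met.
Valid on: B, C, D.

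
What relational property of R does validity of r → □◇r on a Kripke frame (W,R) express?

symmetry

This schema is the B axiom.
It corresponds to symmetry: ∀x ∀y (Rxy → Ryx).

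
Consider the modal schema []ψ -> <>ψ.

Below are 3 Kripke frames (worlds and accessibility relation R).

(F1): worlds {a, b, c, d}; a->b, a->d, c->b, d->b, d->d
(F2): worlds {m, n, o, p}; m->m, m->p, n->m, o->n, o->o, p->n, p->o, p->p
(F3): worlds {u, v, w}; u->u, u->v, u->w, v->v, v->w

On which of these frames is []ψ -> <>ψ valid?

(F2)

The schema corresponds to seriality: forall x exists y Rxy.
(F1): fails — world b has no successor.
(F2): condition met.
(F3): fails — world w has no successor.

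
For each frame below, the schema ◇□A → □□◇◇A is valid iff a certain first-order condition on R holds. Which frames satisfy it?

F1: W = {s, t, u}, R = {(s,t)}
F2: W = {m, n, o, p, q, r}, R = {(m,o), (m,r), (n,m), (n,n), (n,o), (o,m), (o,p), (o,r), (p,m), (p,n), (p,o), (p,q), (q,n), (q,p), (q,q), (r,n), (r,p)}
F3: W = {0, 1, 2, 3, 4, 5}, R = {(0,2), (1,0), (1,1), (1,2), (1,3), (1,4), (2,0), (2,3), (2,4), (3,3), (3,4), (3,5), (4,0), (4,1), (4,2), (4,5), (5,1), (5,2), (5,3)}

Frame correspondent (Sahlqvist): ∀x ∀y ∀z ((xRy ∧ xR²z) → ∃w (yRw ∧ zR²w)) — i.e. a generalized confluence (Geach) condition.
F1: condition met.
F2: condition met.
F3: fails — 1R0, 1R²0 but no w with 0Rw and 0R²w.

F1, F2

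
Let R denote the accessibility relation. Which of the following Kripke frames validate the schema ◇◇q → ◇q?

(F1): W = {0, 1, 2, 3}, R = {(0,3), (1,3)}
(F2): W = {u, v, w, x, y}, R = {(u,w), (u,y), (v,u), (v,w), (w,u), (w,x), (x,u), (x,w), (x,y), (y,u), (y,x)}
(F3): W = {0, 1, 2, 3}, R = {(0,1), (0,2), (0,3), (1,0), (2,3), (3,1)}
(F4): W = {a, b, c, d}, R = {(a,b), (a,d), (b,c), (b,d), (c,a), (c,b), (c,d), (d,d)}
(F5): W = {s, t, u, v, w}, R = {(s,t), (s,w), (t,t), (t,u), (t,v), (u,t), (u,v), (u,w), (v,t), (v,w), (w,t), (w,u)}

Frame correspondent (Sahlqvist): ∀x ∀y ∀z (Rxy ∧ Ryz → Rxz) — i.e. transitivity.
(F1): holds.
(F2): fails — Rxw and Rwx but not Rxx.
(F3): fails — R10 and R02 but not R12.
(F4): fails — Rbc and Rcb but not Rbb.
(F5): fails — Rwt and Rtv but not Rwv.
Valid on: (F1).

(F1)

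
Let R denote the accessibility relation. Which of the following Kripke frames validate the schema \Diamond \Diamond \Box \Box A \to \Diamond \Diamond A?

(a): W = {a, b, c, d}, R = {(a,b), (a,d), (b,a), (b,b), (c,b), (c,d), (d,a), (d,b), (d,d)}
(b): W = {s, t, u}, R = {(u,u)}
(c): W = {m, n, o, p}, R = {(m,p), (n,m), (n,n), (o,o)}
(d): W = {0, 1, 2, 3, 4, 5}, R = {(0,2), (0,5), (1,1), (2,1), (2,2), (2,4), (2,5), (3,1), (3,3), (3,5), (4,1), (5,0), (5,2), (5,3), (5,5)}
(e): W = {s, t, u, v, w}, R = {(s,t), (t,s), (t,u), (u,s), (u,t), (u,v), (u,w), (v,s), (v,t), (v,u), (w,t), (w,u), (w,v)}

(a), (b), (d), (e)

The schema corresponds to a generalized confluence (Geach) condition: \forall x \forall y (x R^2 y \to \exists w (y R^2 w \wedge x R^2 w)).
(a): satisfies the condition.
(b): satisfies the condition.
(c): fails — nR²m but no w with mR²w and nR²w.
(d): satisfies the condition.
(e): satisfies the condition.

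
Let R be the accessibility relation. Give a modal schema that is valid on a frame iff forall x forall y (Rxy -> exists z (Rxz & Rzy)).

□□q → □q

A defining formula is □□q → □q (the C4 axiom).
Suppose □□q→□q is valid. Take Rxy and set V(q)={w : xR²w}. Then □□q at x, so □q at x, so q at y, i.e. ∃z(Rxz∧Rzy).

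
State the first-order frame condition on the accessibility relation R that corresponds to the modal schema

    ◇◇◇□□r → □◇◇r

∀x ∀y ∀z ((xR³y ∧ xRz) → ∃w (yR²w ∧ zR²w))

This is a Sahlqvist (Geach-type) schema ◇^3□^2r → □^1◇^2r.
Minimal-valuation argument: fix x; take any y with xR^3y and any z with xR^1z. Set V(r) to the set of worlds R-reachable from y in exactly 2 steps. Then □^2r holds at y, so the antecedent holds at x; validity forces ◇^2r at z, giving a w with zR^2w and yR^2w.
First-order correspondent: ∀x ∀y ∀z ((xR³y ∧ xRz) → ∃w (yR²w ∧ zR²w)).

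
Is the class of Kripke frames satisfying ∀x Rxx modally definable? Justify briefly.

Yes, by □r → r

This is a Sahlqvist condition; the T axiom □r → r defines it.
Suppose □r→r is valid. At any x set V(r)={w : Rxw}. Then □r holds at x, so r holds at x, i.e. Rxx.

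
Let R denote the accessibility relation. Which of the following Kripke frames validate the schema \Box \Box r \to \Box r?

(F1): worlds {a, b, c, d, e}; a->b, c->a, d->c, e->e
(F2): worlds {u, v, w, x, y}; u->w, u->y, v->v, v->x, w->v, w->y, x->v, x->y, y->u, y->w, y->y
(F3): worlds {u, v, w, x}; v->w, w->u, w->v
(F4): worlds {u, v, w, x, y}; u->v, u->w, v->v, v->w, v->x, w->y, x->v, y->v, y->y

The schema corresponds to density: \forall x \forall y (Rxy \to \exists z (Rxz \wedge Rzy)).
(F1): fails — Rca but no z with Rcz and Rza.
(F2): condition met.
(F3): fails — Rwu but no z with Rwz and Rzu.
(F4): condition met.

(F2), (F4)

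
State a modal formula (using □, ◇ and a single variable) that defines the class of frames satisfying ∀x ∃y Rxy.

□q → ◇q

A defining formula is □q → ◇q (the D axiom).
Suppose □q→◇q is valid. At any x set V(q)=W. Then □q at x, so ◇q at x, so x has a successor.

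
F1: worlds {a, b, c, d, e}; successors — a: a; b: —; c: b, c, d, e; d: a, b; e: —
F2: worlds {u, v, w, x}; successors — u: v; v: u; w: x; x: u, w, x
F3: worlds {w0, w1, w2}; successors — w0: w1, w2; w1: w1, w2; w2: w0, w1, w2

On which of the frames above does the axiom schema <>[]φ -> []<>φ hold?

F3

This is the axiom for convergence; its first-order frame correspondent is forall x forall y forall z (Rxy & Rxz -> exists w (Ryw & Rzw)).
F1: fails — Rcc and Rcb but c and b have no common successor.
F2: fails — Rxw and Rxu but w and u have no common successor.
F3: holds.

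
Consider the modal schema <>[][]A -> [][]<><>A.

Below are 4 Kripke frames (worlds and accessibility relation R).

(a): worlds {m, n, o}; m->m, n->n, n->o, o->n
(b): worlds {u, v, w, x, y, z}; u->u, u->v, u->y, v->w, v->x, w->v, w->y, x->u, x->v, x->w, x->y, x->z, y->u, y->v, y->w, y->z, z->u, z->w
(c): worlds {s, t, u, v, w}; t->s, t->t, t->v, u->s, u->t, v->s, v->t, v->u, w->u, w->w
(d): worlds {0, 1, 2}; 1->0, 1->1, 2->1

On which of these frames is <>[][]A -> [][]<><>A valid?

(a), (b)

This is the axiom for a generalized confluence (Geach) condition; its first-order frame correspondent is forall x forall y forall z ((xRy & x R^2 z) -> exists w (y R^2 w & z R^2 w)).
(a): satisfies the condition.
(b): satisfies the condition.
(c): fails — tRs, tR²s but no w* with sR²w* and sR²w*.
(d): fails — 1R0, 1R²0 but no w with 0R²w and 0R²w.
Valid on: (a), (b).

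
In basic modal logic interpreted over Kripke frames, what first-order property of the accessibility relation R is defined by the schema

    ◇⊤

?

◇⊤ holds at w iff w has a successor, so frame-validity of ◇⊤ is exactly seriality. Equivalently via □r → ◇r:
Suppose □r→◇r is valid. At any x set V(r)=W. Then □r at x, so ◇r at x, so x has a successor.
The converse is a direct semantic check.
Frame condition: ∀x ∃y Rxy.

seriality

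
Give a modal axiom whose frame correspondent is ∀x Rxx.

This is reflexivity; the standard corresponding axiom is T: □r → r.
Suppose □r→r is valid. At any x set V(r)={w : Rxw}. Then □r holds at x, so r holds at x, i.e. Rxx.

□r → r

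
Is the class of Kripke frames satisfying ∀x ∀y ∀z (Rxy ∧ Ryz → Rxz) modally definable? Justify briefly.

Yes — defined by □r → □□r

The condition is transitivity. A defining modal formula is □r → □□r.
Suppose □r→□□r is valid. Take Rxy, Ryz and set V(r)={w : Rxw}. Then □r at x, so □□r at x, so □r at y, so r at z, i.e. Rxz.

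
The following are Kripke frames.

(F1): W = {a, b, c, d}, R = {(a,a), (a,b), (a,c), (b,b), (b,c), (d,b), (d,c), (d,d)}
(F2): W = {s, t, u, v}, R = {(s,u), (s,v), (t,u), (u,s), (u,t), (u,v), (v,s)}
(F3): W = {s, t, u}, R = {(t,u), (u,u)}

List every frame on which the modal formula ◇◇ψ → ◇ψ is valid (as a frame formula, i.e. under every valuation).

(F1), (F3)

The schema corresponds to transitivity: ∀x ∀y ∀z (Rxy ∧ Ryz → Rxz).
(F1): condition met.
(F2): fails — Rut and Rtu but not Ruu.
(F3): condition met.
Valid on: (F1), (F3).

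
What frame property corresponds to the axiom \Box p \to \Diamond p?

seriality: \forall x \exists y Rxy

Suppose □p→◇p is valid. At any x set V(p)=W. Then □p at x, so ◇p at x, so x has a successor.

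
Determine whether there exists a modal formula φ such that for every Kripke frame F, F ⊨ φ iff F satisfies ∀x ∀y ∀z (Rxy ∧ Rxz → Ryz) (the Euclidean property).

The condition is the Euclidean property. A defining modal formula is ◇q → □◇q.
Suppose ◇q→□◇q is valid. Take Rxy, Rxz and set V(q)={y}. Then ◇q at x, so □◇q at x, so ◇q at z, so some w with Rzw has q; w=y, i.e. Rzy. By symmetry of the argument, Ryz.

Yes — defined by ◇q → □◇q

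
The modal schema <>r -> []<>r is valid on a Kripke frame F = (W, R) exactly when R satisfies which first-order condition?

Suppose ◇r→□◇r is valid. Take Rxy, Rxz and set V(r)={y}. Then ◇r at x, so □◇r at x, so ◇r at z, so some w with Rzw has r; w=y, i.e. Rzy. By symmetry of the argument, Ryz.

the Euclidean property: forall x forall y forall z (Rxy & Rxz -> Ryz)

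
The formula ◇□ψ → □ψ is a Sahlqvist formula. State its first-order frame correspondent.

Equivalently (dual form): ◇ψ → □◇ψ.
Suppose ◇ψ→□◇ψ is valid. Take Rxy, Rxz and set V(ψ)={y}. Then ◇ψ at x, so □◇ψ at x, so ◇ψ at z, so some w with Rzw has ψ; w=y, i.e. Rzy. By symmetry of the argument, Ryz.

The Euclidean property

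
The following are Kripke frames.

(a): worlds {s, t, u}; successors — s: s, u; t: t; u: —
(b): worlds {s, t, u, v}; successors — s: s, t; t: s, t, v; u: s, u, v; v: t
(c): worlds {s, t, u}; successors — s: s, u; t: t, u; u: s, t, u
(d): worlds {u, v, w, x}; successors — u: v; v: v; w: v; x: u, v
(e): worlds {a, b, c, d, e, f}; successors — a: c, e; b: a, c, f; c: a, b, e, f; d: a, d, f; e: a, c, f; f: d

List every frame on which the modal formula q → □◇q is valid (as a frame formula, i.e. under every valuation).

(c)

This is the axiom for symmetry; its first-order frame correspondent is ∀x ∀y (Rxy → Ryx).
(a): fails — Rsu but not Rus.
(b): fails — Ruv but not Rvu.
(c): satisfies the condition.
(d): fails — Ruv but not Rvu.
(e): fails — Rcf but not Rfc.
Valid on: (c).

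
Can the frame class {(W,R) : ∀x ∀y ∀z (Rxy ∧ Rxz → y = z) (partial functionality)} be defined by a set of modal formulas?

Definable; ◇q → □q defines it

Yes: it is partial functionality, defined by the CD schema ◇q → □q.
Suppose ◇q→□q is valid. Take Rxy, Rxz and set V(q)={y}. Then ◇q at x, so □q at x, so q at z, i.e. z=y.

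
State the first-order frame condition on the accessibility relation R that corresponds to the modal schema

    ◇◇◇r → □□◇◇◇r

∀x ∀y ∀z ((xR³y ∧ xR²z) → ∃w (y = w ∧ zR³w))

This is a Sahlqvist (Geach-type) schema ◇^3□^0r → □^2◇^3r.
Minimal-valuation argument: fix x; take any y with xR^3y and any z with xR^2z. Set V(r) to the set of worlds R-reachable from y in exactly 0 steps. Then □^0r holds at y, so the antecedent holds at x; validity forces ◇^3r at z, giving a w with zR^3w and yR^0w.
First-order correspondent: ∀x ∀y ∀z ((xR³y ∧ xR²z) → ∃w (y = w ∧ zR³w)).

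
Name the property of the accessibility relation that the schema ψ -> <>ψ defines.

This schema is equivalent to the T axiom □ψ → ψ.
It corresponds to reflexivity: forall x Rxx.

reflexivity: forall x Rxx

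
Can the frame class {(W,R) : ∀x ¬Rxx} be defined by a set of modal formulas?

If a class were modally definable it would be closed under surjective bounded morphisms (Goldblatt–Thomason).
The 5-cycle (worlds w0,w1,w2,w3,w4 with w0→w1→w2→w3→w4→w0) is irreflexive, and the map sending every world to a single reflexive point • is a surjective bounded morphism (forth: every edge maps to (•,•); back: every world has a successor). So any modal formula valid on the 5-cycle is also valid on the reflexive point, which is not irreflexive.
Hence irreflexivity is not modally definable.

No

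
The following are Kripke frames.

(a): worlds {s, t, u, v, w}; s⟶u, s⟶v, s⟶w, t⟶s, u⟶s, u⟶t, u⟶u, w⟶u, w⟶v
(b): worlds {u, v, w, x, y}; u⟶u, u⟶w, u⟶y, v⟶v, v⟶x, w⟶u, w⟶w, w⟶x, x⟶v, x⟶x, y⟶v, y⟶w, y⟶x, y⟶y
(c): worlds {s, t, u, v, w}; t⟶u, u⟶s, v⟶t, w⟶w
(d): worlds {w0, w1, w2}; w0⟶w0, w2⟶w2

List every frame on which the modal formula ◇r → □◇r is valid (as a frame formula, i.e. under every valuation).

(d)

Frame correspondent (Sahlqvist): ∀x ∀y ∀z (Rxy ∧ Rxz → Ryz) — i.e. the Euclidean property.
(a): fails — Rsv and Rsv but not Rvv.
(b): fails — Ruw and Ruy but not Rwy.
(c): fails — Rtu and Rtu but not Ruu.
(d): ✓.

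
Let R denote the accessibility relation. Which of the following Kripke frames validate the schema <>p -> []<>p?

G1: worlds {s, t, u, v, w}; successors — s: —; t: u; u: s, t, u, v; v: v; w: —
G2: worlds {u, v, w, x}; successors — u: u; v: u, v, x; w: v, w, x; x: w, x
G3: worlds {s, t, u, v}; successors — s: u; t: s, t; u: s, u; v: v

Frame correspondent (Sahlqvist): forall x forall y forall z (Rxy & Rxz -> Ryz) — i.e. the Euclidean property.
G1: fails — Ruv and Rut but not Rvt.
G2: fails — Rvu and Rvv but not Ruv.
G3: fails — Rts and Rts but not Rss.

none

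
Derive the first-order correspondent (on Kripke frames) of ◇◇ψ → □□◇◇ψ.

∀x ∀y ∀z ((xR²y ∧ xR²z) → ∃w (y = w ∧ zR²w))

This is a Sahlqvist (Geach-type) schema ◇^2□^0ψ → □^2◇^2ψ.
First-order correspondent: ∀x ∀y ∀z ((xR²y ∧ xR²z) → ∃w (y = w ∧ zR²w)).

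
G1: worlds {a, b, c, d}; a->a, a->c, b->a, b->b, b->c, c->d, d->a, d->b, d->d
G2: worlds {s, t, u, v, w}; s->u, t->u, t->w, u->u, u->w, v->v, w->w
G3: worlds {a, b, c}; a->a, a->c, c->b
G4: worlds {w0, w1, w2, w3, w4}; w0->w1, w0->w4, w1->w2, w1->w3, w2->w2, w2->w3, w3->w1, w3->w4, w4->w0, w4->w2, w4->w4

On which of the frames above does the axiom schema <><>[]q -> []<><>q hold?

The schema corresponds to a generalized confluence (Geach) condition: forall x forall y forall z ((x R^2 y & xRz) -> exists w (yRw & z R^2 w)).
G1: holds.
G2: holds.
G3: fails — aR²a, aRc but no w with aRw and cR²w.
G4: holds.

G1, G2, G4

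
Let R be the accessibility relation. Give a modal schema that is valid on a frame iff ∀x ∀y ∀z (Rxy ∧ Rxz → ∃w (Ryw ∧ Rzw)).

◇□r → □◇r

A defining formula is ◇□r → □◇r (the .2 axiom).
Suppose ◇□r→□◇r is valid. Take Rxy, Rxz and set V(r)={w : Ryw}. Then □r at y so ◇□r at x, so □◇r at x, so ◇r at z, giving w with Rzw and Ryw.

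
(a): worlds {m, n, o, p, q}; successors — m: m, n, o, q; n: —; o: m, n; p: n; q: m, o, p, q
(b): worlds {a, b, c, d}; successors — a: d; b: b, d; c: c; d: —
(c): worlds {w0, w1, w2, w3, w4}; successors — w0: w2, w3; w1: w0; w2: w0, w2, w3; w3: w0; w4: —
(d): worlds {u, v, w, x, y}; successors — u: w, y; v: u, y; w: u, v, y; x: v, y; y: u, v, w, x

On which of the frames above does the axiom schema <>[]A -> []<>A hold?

(d)

Frame correspondent (Sahlqvist): forall x forall y forall z (Rxy & Rxz -> exists w (Ryw & Rzw)) — i.e. convergence.
(a): fails — Rmo and Rmn but o and n have no common successor.
(b): fails — Rad and Rad but d and d have no common successor.
(c): fails — Rw2w0 and Rw2w3 but w0 and w3 have no common successor.
(d): satisfies the condition.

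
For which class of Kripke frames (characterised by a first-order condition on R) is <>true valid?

◇⊤ holds at w iff w has a successor, so frame-validity of ◇⊤ is exactly seriality. Equivalently via □q → ◇q:
Suppose □q→◇q is valid. At any x set V(q)=W. Then □q at x, so ◇q at x, so x has a successor.

Seriality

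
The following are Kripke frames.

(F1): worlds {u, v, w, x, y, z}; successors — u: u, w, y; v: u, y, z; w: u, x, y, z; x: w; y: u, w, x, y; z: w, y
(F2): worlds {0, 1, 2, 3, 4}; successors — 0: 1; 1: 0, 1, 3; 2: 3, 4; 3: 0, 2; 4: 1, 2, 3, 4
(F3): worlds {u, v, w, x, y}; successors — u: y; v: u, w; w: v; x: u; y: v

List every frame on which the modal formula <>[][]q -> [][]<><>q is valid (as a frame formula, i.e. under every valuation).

This is the axiom for a generalized confluence (Geach) condition; its first-order frame correspondent is forall x forall y forall z ((xRy & x R^2 z) -> exists w (y R^2 w & z R^2 w)).
(F1): condition met.
(F2): condition met.
(F3): fails — uRy, uR²v but no t with yR²t and vR²t.

(F1), (F2)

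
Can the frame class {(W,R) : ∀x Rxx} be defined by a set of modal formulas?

Yes: it is reflexivity, defined by the T schema □p → p.

Yes, by □p → p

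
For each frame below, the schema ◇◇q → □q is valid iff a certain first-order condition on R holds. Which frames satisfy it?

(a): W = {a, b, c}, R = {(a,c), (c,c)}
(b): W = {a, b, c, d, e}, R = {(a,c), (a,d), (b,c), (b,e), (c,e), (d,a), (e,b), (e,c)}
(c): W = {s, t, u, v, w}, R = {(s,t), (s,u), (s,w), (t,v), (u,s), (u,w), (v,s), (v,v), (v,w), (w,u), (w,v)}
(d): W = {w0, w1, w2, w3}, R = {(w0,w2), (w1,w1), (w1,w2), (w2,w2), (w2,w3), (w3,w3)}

This is the axiom for a generalized confluence (Geach) condition; its first-order frame correspondent is ∀x ∀y ∀z ((xR²y ∧ xRz) → ∃w (y = w ∧ z = w)).
(a): satisfies the condition.
(b): fails — aR²a, aRc but a ≠ c.
(c): fails — sR²s, sRt but s ≠ t.
(d): fails — w0R²w3, w0Rw2 but w3 ≠ w2.
Valid on: (a).

(a)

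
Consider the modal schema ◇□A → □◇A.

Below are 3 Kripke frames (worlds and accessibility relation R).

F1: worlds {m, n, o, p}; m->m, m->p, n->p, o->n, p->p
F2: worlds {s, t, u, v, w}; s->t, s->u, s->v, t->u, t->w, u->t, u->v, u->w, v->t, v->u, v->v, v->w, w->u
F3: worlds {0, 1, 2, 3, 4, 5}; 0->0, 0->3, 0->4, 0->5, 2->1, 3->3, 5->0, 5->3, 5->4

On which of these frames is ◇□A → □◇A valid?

This is the axiom for convergence; its first-order frame correspondent is ∀x ∀y ∀z (Rxy ∧ Rxz → ∃w (Ryw ∧ Rzw)).
F1: satisfies the condition.
F2: fails — Rtw and Rtu but w and u have no common successor.
F3: fails — R00 and R04 but 0 and 4 have no common successor.

F1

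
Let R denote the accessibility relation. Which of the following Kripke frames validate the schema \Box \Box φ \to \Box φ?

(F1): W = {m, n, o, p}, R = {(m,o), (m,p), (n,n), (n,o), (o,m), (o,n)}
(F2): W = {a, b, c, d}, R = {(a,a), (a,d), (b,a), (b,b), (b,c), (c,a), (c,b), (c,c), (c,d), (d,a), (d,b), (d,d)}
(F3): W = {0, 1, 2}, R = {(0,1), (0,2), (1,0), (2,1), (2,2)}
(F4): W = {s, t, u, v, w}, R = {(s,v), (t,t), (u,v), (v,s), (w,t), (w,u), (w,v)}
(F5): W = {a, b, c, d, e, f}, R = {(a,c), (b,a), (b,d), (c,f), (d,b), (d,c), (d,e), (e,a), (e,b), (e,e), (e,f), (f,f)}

(F2)

Frame correspondent (Sahlqvist): \forall x \forall y (Rxy \to \exists z (Rxz \wedge Rzy)) — i.e. density.
(F1): fails — Rom but no z with Roz and Rzm.
(F2): condition met.
(F3): fails — R10 but no z with R1z and Rz0.
(F4): fails — Ruv but no z with Ruz and Rzv.
(F5): fails — Rdc but no z with Rdz and Rzc.
Valid on: (F2).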